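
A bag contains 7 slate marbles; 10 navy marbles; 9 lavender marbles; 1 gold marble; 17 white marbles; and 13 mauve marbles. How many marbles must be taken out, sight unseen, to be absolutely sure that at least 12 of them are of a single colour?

50

The 6 colours are the holes; the marbles drawn are the pigeons.
To avoid 12 of any one colour, the worst case takes at most 11 of each colour, or every marble of a colour that has fewer than 11.
That gives 7 + 10 + 9 + 1 + 11 + 11 = 49 marbles with no colour reaching 12.
The next marble forces some colour to 12, so 49 + 1 = 50.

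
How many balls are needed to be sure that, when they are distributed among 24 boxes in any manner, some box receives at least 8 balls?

169

With 168 balls one could put exactly 7 in each of the 24 boxes, and no box would reach 8.
One more ball must land in a box that already has 7, giving it 8.
So 24 × 7 + 1 = 169 balls are required.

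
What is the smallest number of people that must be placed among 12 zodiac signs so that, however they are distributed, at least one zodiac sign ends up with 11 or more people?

With 120 people one could put exactly 10 in each of the 12 zodiac signs, and no zodiac sign would reach 11.
One more person must land in a zodiac sign that already has 10, giving it 11.
So 12 × 10 + 1 = 121 people are required.

121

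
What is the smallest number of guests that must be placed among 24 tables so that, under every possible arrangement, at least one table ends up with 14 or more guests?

313

With 312 guests one could put exactly 13 in each of the 24 tables, and no table would reach 14.
By the pigeonhole principle, one more guest must land in a table that already has 13, giving it 14.
So 24 × 13 + 1 = 313 guests are required.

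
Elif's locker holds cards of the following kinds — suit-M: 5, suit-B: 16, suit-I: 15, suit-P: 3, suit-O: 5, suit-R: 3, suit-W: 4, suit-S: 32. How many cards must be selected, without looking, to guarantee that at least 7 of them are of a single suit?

Pigeonhole: put each drawn card into a box by suit. The largest draw with every box below 7 takes min(count, 6) from each suit; suits with fewer than 6 contribute all they have.
Σ min(cᵢ, 6) = 5 + 6 + 6 + 3 + 5 + 3 + 4 + 6 = 38.
Draw number 38 + 1 = 39 must push one box to 7.

39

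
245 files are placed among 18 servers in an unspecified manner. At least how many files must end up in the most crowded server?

14

By the pigeonhole principle, the 18 servers are the holes and the 245 files are the pigeons.
If every server held at most 13 files, the total would be at most 18 × 13 = 234, which is less than 245.
So some server holds at least ⌈245/18⌉ = 14 files.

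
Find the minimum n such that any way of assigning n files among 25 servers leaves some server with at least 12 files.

With 275 files one could put exactly 11 in each of the 25 servers, and no server would reach 12.
Pigeonhole: one more file must land in a server that already has 11, giving it 12.
So 25 × 11 + 1 = 276 files are required.

276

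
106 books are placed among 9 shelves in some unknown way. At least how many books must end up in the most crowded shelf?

12

The 9 shelves are the holes and the 106 books are the pigeons.
If every shelf held at most 11 books, the total would be at most 9 × 11 = 99, which is less than 106.
So some shelf holds at least ⌈106/9⌉ = 12 books.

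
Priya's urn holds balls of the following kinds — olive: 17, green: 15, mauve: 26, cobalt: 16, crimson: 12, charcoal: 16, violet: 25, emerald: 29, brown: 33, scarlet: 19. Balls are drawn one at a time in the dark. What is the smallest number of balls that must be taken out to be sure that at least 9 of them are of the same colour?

Pigeonhole: the 10 colours are the holes; the balls drawn are the pigeons.
To avoid 9 of any one colour, the worst case takes at most 8 of each colour.
That gives 8 + 8 + 8 + 8 + 8 + 8 + 8 + 8 + 8 + 8 = 80 balls with no colour reaching 9.
The next ball forces some colour to 9, so 80 + 1 = 81.

81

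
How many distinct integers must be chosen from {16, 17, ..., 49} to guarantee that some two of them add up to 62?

20

Two chosen integers sum to 62 exactly when both halves of some pair {x, 62−x} with 16 ≤ x ≤ 62−x ≤ 46 are chosen — 15 such pairs.
The remaining 4 elements (those with no distinct partner in range) can never complete a 62-sum, so the worst case takes all of them and one from each pair: 4 + 15 = 19.
By pigeonhole, the 20th integer has to be the second member of some pair, so 19 + 1 = 20.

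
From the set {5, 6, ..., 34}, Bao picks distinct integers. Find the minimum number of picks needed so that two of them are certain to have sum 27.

Group the elements by complementary pair {x, 27−x}: {5,22}, {6,21}, {7,20}, …, giving 9 two-element pairs and 12 integers whose partner 27−x falls outside [5,34].
Treating each of those 21 groups as a pigeonhole, one can pick one integer per group — 21 integers — with no two summing to 27.
The 22nd integer lands in an occupied pair, forcing a sum of 27.

22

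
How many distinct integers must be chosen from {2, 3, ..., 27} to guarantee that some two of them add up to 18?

20

Two chosen integers sum to 18 exactly when both halves of some pair {x, 18−x} with 2 ≤ x ≤ 18−x ≤ 16 are chosen — 7 such pairs.
The remaining 12 elements (those with no distinct partner in range) can never complete a 18-sum, so the worst case takes all of them and one from each pair: 12 + 7 = 19.
By the pigeonhole principle, the 20th integer has to be the second member of some pair, so 19 + 1 = 20.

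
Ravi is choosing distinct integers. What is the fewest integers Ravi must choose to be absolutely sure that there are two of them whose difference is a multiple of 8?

Integers whose pairwise differences are multiples of 8 are exactly those sharing a remainder mod 8. Pigeonhole: the 8 residue classes mod 8 are the pigeonholes.
With 8 integers one could put 1 in each residue class and have no class reach 2.
The 9th integer pushes some class to 2, so 8·1 + 1 = 9.

9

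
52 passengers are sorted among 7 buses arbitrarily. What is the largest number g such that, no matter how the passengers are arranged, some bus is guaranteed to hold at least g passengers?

8

By the pigeonhole principle, the 7 buses are the holes and the 52 passengers are the pigeons.
If every bus held at most 7 passengers, the total would be at most 7 × 7 = 49, which is less than 52.
So some bus holds at least ⌈52/7⌉ = 8 passengers.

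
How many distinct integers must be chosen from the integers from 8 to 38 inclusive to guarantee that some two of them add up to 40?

20

A set avoiding the sum 40 can contain at most one of each pair {x, 40−x}, plus the 7 elements whose complement lies outside the range or equal to its own complement.
The integers 20, …, 38 (19 of them) are such a set: any two sum to at least 20+21 = 41 > 40.
By the pigeonhole principle, any 20th integer completes one of the 12 pairs, so 20 choices force a sum of 40.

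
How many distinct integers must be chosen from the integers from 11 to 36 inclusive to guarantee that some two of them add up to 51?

Two chosen integers sum to 51 exactly when both halves of some pair {x, 51−x} with 15 ≤ x ≤ 51−x ≤ 36 are chosen — 11 such pairs.
The remaining 4 elements (those with no distinct partner in range) can never complete a 51-sum, so the worst case takes all of them and one from each pair: 4 + 11 = 15.
By the pigeonhole principle, the 16th integer has to be the second member of some pair, so 15 + 1 = 16.

16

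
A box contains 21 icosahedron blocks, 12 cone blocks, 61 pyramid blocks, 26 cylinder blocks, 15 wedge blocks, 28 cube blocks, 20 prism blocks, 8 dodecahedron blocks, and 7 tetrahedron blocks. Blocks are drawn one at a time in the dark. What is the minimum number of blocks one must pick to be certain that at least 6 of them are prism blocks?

184

In the worst case for collecting prism blocks, every non-prism block comes out first.
There are 21 + 12 + 61 + 26 + 15 + 28 + 8 + 7 = 178 non-prism blocks altogether.
After those, each further block must be prism, so 178 + 6 = 184 draws guarantee 6 prism blocks.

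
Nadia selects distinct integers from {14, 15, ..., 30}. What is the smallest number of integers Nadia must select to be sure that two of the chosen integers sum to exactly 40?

Two chosen integers sum to 40 exactly when both halves of some pair {x, 40−x} with 14 ≤ x ≤ 40−x ≤ 26 are chosen — 6 such pairs.
The remaining 5 elements (those with no distinct partner in range) can never complete a 40-sum, so the worst case takes all of them and one from each pair: 5 + 6 = 11.
By the pigeonhole principle, the 12th integer has to be the second member of some pair, so 11 + 1 = 12.

12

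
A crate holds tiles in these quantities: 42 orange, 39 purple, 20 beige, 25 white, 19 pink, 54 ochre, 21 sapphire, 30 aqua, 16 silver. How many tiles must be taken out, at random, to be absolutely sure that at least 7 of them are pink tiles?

In the worst case for collecting pink tiles, every non-pink tile comes out first.
There are 42 + 39 + 20 + 25 + 54 + 21 + 30 + 16 = 247 non-pink tiles altogether.
After those, each further tile must be pink, so 247 + 7 = 254 draws guarantee 7 pink tiles.

254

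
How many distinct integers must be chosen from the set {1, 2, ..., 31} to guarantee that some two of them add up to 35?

18

A set avoiding the sum 35 can contain at most one of each pair {x, 35−x}, plus the 3 elements whose complement lies outside the range.
The integers 1, …, 17 (17 of them) are such a set: any two sum to at least 1+2 = 3 and at most 16+17 = 33 < 35.
By the pigeonhole principle, any 18th integer completes one of the 14 pairs, so 18 choices force a sum of 35.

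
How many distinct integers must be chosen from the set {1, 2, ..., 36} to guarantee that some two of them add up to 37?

19

Two chosen integers sum to 37 exactly when both halves of some pair {x, 37−x} with 1 ≤ x ≤ 37−x ≤ 36 are chosen — 18 such pairs.
Every element belongs to one of those pairs, so the worst case picks one from each: 18 integers.
Pigeonhole: the 19th integer has to be the second member of some pair, so 18 + 1 = 19.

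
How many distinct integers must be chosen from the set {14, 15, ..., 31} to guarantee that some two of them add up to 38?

A set avoiding the sum 38 can contain at most one of each pair {x, 38−x}, plus the 8 elements whose complement lies outside the range or equal to its own complement.
The integers 19, …, 31 (13 of them) are such a set: any two sum to at least 19+20 = 39 > 38.
Any 14th integer completes one of the 5 pairs, so 14 choices force a sum of 38.

14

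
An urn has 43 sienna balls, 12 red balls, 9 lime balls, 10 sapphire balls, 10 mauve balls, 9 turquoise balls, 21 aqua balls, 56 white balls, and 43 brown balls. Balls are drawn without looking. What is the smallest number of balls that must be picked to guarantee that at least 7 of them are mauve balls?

In the worst case for collecting mauve balls, every non-mauve ball comes out first.
There are 43 + 12 + 9 + 10 + 9 + 21 + 56 + 43 = 203 non-mauve balls altogether.
After those, each further ball must be mauve, so 203 + 7 = 210 draws guarantee 7 mauve balls.

210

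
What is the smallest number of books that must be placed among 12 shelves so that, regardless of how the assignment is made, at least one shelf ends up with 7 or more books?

With 72 books one could put exactly 6 in each of the 12 shelves, and no shelf would reach 7.
One more book must land in a shelf that already has 6, giving it 7.
So 12 × 6 + 1 = 73 books are required.

73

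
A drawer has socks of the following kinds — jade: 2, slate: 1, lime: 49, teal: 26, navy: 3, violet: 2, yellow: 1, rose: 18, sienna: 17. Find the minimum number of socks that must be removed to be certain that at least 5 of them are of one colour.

An adversary could hand out at most 4 socks per colour (5 colours run out sooner): 2 + 1 + 4 + 4 + 3 + 2 + 1 + 4 + 4 = 25 socks and still no colour has 5.
By the pigeonhole principle, one more sock lands in a colour already at 4, so 26 draws are enough and 25 are not.

26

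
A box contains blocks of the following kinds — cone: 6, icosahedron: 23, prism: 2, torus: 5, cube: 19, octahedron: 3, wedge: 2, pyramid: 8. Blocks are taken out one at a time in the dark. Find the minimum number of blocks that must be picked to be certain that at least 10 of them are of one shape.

An adversary could hand out at most 9 blocks per shape (6 shapes run out sooner): 6 + 9 + 2 + 5 + 9 + 3 + 2 + 8 = 44 blocks and still no shape has 10.
By the pigeonhole principle, one more block lands in a shape already at 9, so 45 draws are enough and 44 are not.

45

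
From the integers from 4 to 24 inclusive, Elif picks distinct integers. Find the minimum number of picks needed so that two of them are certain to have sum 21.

Two chosen integers sum to 21 exactly when both halves of some pair {x, 21−x} with 4 ≤ x ≤ 21−x ≤ 17 are chosen — 7 such pairs.
The remaining 7 elements (those with no distinct partner in range) can never complete a 21-sum, so the worst case takes all of them and one from each pair: 7 + 7 = 14.
By the pigeonhole principle, the 15th integer has to be the second member of some pair, so 14 + 1 = 15.

15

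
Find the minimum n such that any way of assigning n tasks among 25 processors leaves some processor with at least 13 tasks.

With 300 tasks one could put exactly 12 in each of the 25 processors, and no processor would reach 13.
One more task must land in a processor that already has 12, giving it 13.
So 25 × 12 + 1 = 301 tasks are required.

301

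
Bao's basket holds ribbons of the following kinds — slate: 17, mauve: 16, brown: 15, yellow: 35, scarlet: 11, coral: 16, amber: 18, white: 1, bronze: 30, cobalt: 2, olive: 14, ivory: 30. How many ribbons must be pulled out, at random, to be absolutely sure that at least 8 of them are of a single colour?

74

Put each drawn ribbon into a box by colour. The largest draw with every box below 8 takes min(count, 7) from each colour; colours with fewer than 7 contribute all they have.
Σ min(cᵢ, 7) = 7 + 7 + 7 + 7 + 7 + 7 + 7 + 1 + 7 + 2 + 7 + 7 = 73.
Draw number 73 + 1 = 74 must push one box to 8.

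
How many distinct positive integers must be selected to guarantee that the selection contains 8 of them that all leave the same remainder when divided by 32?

The 32 residue classes mod 32 are the pigeonholes.
With 224 integers one could put 7 in each residue class and have no class reach 8.
The 225th integer pushes some class to 8, so 32·7 + 1 = 225.

225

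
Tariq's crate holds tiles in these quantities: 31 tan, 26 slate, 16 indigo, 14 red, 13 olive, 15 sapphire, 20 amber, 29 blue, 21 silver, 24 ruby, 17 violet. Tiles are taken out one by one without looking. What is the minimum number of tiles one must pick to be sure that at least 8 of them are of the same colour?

78

An adversary could hand out at most 7 tiles per colour: 7 + 7 + 7 + 7 + 7 + 7 + 7 + 7 + 7 + 7 + 7 = 77 tiles and still no colour has 8.
Pigeonhole: one more tile lands in a colour already at 7, so 78 draws are enough and 77 are not.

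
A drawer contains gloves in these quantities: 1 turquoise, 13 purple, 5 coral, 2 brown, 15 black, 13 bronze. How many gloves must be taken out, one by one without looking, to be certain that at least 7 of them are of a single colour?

Put each drawn glove into a box by colour. The largest draw with every box below 7 takes min(count, 6) from each colour; colours with fewer than 6 contribute all they have.
Σ min(cᵢ, 6) = 1 + 6 + 5 + 2 + 6 + 6 = 26.
Draw number 26 + 1 = 27 must push one box to 7.

27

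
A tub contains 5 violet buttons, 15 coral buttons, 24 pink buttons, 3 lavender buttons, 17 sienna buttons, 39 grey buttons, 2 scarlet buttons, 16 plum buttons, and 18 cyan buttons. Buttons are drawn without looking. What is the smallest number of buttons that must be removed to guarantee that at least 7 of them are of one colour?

47

By pigeonhole, put each drawn button into a box by colour. The largest draw with every box below 7 takes min(count, 6) from each colour; colours with fewer than 6 contribute all they have.
Σ min(cᵢ, 6) = 5 + 6 + 6 + 3 + 6 + 6 + 2 + 6 + 6 = 46.
Draw number 46 + 1 = 47 must push one box to 7.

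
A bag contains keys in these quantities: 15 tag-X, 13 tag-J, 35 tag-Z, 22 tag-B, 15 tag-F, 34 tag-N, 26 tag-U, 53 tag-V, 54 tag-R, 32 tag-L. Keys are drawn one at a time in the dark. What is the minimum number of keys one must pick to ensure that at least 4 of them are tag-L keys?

In the worst case for collecting tag-L keys, every non-tag-L key comes out first.
There are 15 + 13 + 35 + 22 + 15 + 34 + 26 + 53 + 54 = 267 non-tag-L keys altogether.
After those, each further key must be tag-L, so 267 + 4 = 271 draws guarantee 4 tag-L keys.

271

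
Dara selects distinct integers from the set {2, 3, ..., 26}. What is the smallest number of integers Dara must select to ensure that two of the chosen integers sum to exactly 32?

16

Group the elements by complementary pair {x, 32−x}: {6,26}, {7,25}, {8,24}, …, giving 10 two-element pairs, the single value 16 (it cannot pair with itself since the integers are distinct), and 4 integers whose partner 32−x falls outside [2,26].
Pigeonhole: treating each of those 15 groups as a pigeonhole, one can pick one integer per group — 15 integers — with no two summing to 32.
The 16th integer lands in an occupied pair, forcing a sum of 32.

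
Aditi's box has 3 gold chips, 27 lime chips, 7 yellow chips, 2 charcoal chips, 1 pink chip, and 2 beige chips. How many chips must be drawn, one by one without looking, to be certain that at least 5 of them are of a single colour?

Pigeonhole: the 6 colours are the holes; the chips drawn are the pigeons.
To avoid 5 of any one colour, the worst case takes at most 4 of each colour, or every chip of a colour that has fewer than 4.
That gives 3 + 4 + 4 + 2 + 1 + 2 = 16 chips with no colour reaching 5.
The next chip forces some colour to 5, so 16 + 1 = 17.

17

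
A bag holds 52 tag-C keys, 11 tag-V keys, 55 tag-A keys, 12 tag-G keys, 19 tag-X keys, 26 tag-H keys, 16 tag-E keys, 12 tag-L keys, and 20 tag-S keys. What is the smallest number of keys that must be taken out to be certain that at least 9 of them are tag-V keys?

In the worst case for collecting tag-V keys, every non-tag-V key comes out first.
There are 52 + 55 + 12 + 19 + 26 + 16 + 12 + 20 = 212 non-tag-V keys altogether.
After those, each further key must be tag-V, so 212 + 9 = 221 draws guarantee 9 tag-V keys.

221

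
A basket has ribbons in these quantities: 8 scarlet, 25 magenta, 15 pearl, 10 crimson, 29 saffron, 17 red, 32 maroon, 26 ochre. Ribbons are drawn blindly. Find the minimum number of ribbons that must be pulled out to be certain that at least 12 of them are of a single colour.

Pigeonhole: put each drawn ribbon into a box by colour. The largest draw with every box below 12 takes min(count, 11) from each colour; colours with fewer than 11 contribute all they have.
Σ min(cᵢ, 11) = 8 + 11 + 11 + 10 + 11 + 11 + 11 + 11 = 84.
Draw number 84 + 1 = 85 must push one box to 12.

85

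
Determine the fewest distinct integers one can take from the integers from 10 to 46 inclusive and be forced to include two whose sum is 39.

Group the elements by complementary pair {x, 39−x}: {10,29}, {11,28}, {12,27}, …, giving 10 two-element pairs and 17 integers whose partner 39−x falls outside [10,46].
By the pigeonhole principle, treating each of those 27 groups as a pigeonhole, one can pick one integer per group — 27 integers — with no two summing to 39.
The 28th integer lands in an occupied pair, forcing a sum of 39.

28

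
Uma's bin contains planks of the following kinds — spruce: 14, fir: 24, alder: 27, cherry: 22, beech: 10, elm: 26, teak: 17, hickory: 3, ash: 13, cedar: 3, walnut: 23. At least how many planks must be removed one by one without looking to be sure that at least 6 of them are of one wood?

The 11 woods are the holes; the planks drawn are the pigeons.
To avoid 6 of any one wood, the worst case takes at most 5 of each wood, or every plank of a wood that has fewer than 5.
That gives 5 + 5 + 5 + 5 + 5 + 5 + 5 + 3 + 5 + 3 + 5 = 51 planks with no wood reaching 6.
The next plank forces some wood to 6, so 51 + 1 = 52.

52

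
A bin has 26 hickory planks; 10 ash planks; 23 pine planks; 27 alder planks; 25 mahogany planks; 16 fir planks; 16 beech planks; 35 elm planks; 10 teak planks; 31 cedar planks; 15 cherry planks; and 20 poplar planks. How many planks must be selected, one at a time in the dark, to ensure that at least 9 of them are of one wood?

An adversary could hand out at most 8 planks per wood: 8 + 8 + 8 + 8 + 8 + 8 + 8 + 8 + 8 + 8 + 8 + 8 = 96 planks and still no wood has 9.
By the pigeonhole principle, one more plank lands in a wood already at 8, so 97 draws are enough and 96 are not.

97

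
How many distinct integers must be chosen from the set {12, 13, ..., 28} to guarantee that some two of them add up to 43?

11

Two chosen integers sum to 43 exactly when both halves of some pair {x, 43−x} with 15 ≤ x ≤ 43−x ≤ 28 are chosen — 7 such pairs.
The remaining 3 elements (those with no distinct partner in range) can never complete a 43-sum, so the worst case takes all of them and one from each pair: 3 + 7 = 10.
Pigeonhole: the 11th integer has to be the second member of some pair, so 10 + 1 = 11.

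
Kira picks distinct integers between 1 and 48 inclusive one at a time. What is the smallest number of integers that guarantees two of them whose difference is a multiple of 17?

Integers whose pairwise differences are multiples of 17 are exactly those sharing a remainder mod 17. The 17 residue classes mod 17 are the pigeonholes.
With 17 integers one could put 1 in each residue class and have no class reach 2.
The 18th integer pushes some class to 2, so 17·1 + 1 = 18.

18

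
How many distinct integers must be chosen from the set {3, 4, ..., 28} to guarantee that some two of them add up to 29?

15

Group the elements by complementary pair {x, 29−x}: {3,26}, {4,25}, {5,24}, …, giving 12 two-element pairs and 2 integers whose partner 29−x falls outside [3,28].
By the pigeonhole principle, treating each of those 14 groups as a pigeonhole, one can pick one integer per group — 14 integers — with no two summing to 29.
The 15th integer lands in an occupied pair, forcing a sum of 29.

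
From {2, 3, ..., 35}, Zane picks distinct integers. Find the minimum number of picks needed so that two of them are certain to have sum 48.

Group the elements by complementary pair {x, 48−x}: {13,35}, {14,34}, {15,33}, …, giving 11 two-element pairs, the single value 24 (it cannot pair with itself since the integers are distinct), and 11 integers whose partner 48−x falls outside [2,35].
Pigeonhole: treating each of those 23 groups as a pigeonhole, one can pick one integer per group — 23 integers — with no two summing to 48.
The 24th integer lands in an occupied pair, forcing a sum of 48.

24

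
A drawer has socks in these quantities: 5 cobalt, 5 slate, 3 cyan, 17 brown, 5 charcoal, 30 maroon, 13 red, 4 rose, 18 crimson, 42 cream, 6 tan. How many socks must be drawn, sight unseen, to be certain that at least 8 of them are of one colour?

64

By the pigeonhole principle, the 11 colours are the holes; the socks drawn are the pigeons.
To avoid 8 of any one colour, the worst case takes at most 7 of each colour, or every sock of a colour that has fewer than 7.
That gives 5 + 5 + 3 + 7 + 5 + 7 + 7 + 4 + 7 + 7 + 6 = 63 socks with no colour reaching 8.
The next sock forces some colour to 8, so 63 + 1 = 64.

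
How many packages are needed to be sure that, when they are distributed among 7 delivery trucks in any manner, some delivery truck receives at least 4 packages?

With 21 packages one could put exactly 3 in each of the 7 delivery trucks, and no delivery truck would reach 4.
One more package must land in a delivery truck that already has 3, giving it 4.
So 7 × 3 + 1 = 22 packages are required.

22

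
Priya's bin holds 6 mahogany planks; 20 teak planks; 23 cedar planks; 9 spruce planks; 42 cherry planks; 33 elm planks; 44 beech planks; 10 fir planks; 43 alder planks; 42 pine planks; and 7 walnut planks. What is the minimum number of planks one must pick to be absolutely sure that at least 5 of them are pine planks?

242

In the worst case for collecting pine planks, every non-pine plank comes out first.
There are 6 + 20 + 23 + 9 + 42 + 33 + 44 + 10 + 43 + 7 = 237 non-pine planks altogether.
After those, each further plank must be pine, so 237 + 5 = 242 draws guarantee 5 pine planks.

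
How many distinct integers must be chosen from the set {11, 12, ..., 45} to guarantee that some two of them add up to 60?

21

Two chosen integers sum to 60 exactly when both halves of some pair {x, 60−x} with 15 ≤ x ≤ 60−x ≤ 45 are chosen — 15 such pairs.
The remaining 5 elements (those with no distinct partner in range) can never complete a 60-sum, so the worst case takes all of them and one from each pair: 5 + 15 = 20.
Pigeonhole: the 21st integer has to be the second member of some pair, so 20 + 1 = 21.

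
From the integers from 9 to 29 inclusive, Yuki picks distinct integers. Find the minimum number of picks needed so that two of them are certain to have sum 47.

Two chosen integers sum to 47 exactly when both halves of some pair {x, 47−x} with 18 ≤ x ≤ 47−x ≤ 29 are chosen — 6 such pairs.
The remaining 9 elements (those with no distinct partner in range) can never complete a 47-sum, so the worst case takes all of them and one from each pair: 9 + 6 = 15.
By the pigeonhole principle, the 16th integer has to be the second member of some pair, so 15 + 1 = 16.

16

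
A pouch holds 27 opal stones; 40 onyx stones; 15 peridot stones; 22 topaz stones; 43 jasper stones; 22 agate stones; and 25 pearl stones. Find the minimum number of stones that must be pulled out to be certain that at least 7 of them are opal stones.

174

In the worst case for collecting opal stones, every non-opal stone comes out first.
There are 40 + 15 + 22 + 43 + 22 + 25 = 167 non-opal stones altogether.
After those, each further stone must be opal, so 167 + 7 = 174 draws guarantee 7 opal stones.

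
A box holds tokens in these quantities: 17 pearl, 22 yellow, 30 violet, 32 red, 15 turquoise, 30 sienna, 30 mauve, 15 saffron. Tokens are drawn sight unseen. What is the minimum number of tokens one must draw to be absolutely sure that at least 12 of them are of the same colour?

Put each drawn token into a box by colour. The largest draw with every box below 12 takes min(count, 11) from each colour.
Σ min(cᵢ, 11) = 11 + 11 + 11 + 11 + 11 + 11 + 11 + 11 = 88.
Draw number 88 + 1 = 89 must push one box to 12.

89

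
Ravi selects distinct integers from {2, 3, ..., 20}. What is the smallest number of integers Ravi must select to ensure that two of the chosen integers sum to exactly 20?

12

Two chosen integers sum to 20 exactly when both halves of some pair {x, 20−x} with 2 ≤ x ≤ 20−x ≤ 18 are chosen — 8 such pairs.
The remaining 3 elements (those with no distinct partner in range) can never complete a 20-sum, so the worst case takes all of them and one from each pair: 3 + 8 = 11.
By the pigeonhole principle, the 12th integer has to be the second member of some pair, so 11 + 1 = 12.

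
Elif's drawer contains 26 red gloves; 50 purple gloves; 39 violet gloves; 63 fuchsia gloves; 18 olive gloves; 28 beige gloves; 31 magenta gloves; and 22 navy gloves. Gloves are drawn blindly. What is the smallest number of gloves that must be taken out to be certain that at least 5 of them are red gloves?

256

In the worst case for collecting red gloves, every non-red glove comes out first.
There are 50 + 39 + 63 + 18 + 28 + 31 + 22 = 251 non-red gloves altogether.
After those, each further glove must be red, so 251 + 5 = 256 draws guarantee 5 red gloves.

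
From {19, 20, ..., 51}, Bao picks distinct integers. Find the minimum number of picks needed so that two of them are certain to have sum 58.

24

Two chosen integers sum to 58 exactly when both halves of some pair {x, 58−x} with 19 ≤ x ≤ 58−x ≤ 39 are chosen — 10 such pairs.
The remaining 13 elements (those with no distinct partner in range) can never complete a 58-sum, so the worst case takes all of them and one from each pair: 13 + 10 = 23.
The 24th integer has to be the second member of some pair, so 23 + 1 = 24.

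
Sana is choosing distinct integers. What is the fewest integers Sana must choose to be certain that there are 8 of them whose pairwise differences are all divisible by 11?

78

Integers whose pairwise differences are multiples of 11 are exactly those sharing a remainder mod 11. By the pigeonhole principle, the 11 residue classes mod 11 are the pigeonholes.
With 77 integers one could put 7 in each residue class and have no class reach 8.
The 78th integer pushes some class to 8, so 11·7 + 1 = 78.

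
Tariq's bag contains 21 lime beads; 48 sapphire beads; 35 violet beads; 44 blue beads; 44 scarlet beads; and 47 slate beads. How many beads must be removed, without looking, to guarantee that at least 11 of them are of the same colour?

By pigeonhole, put each drawn bead into a box by colour. The largest draw with every box below 11 takes min(count, 10) from each colour.
Σ min(cᵢ, 10) = 10 + 10 + 10 + 10 + 10 + 10 = 60.
Draw number 60 + 1 = 61 must push one box to 11.

61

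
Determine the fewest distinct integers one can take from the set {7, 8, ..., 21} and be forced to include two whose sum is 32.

A set avoiding the sum 32 can contain at most one of each pair {x, 32−x}, plus the 5 elements whose complement lies outside the range or equal to its own complement.
The integers 7, …, 16 (10 of them) are such a set: any two sum to at least 7+8 = 15 and at most 15+16 = 31 < 32.
By pigeonhole, any 11th integer completes one of the 5 pairs, so 11 choices force a sum of 32.

11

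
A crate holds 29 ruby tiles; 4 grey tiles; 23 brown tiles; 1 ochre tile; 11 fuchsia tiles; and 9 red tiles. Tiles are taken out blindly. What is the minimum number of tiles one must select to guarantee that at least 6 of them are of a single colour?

26

Put each drawn tile into a box by colour. The largest draw with every box below 6 takes min(count, 5) from each colour; colours with fewer than 5 contribute all they have.
Σ min(cᵢ, 5) = 5 + 4 + 5 + 1 + 5 + 5 = 25.
Draw number 25 + 1 = 26 must push one box to 6.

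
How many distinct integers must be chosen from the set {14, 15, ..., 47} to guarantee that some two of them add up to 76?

Group the elements by complementary pair {x, 76−x}: {29,47}, {30,46}, {31,45}, …, giving 9 two-element pairs; the single value 38 (it cannot pair with itself since the integers are distinct); and 15 integers whose partner 76−x falls outside [14,47].
By pigeonhole, treating each of those 25 groups as a pigeonhole, one can pick one integer per group — 25 integers — with no two summing to 76.
The 26th integer lands in an occupied pair, forcing a sum of 76.

26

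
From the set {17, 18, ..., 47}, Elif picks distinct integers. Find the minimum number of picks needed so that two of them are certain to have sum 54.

Two chosen integers sum to 54 exactly when both halves of some pair {x, 54−x} with 17 ≤ x ≤ 54−x ≤ 37 are chosen — 10 such pairs.
The remaining 11 elements (those with no distinct partner in range) can never complete a 54-sum, so the worst case takes all of them and one from each pair: 11 + 10 = 21.
By pigeonhole, the 22nd integer has to be the second member of some pair, so 21 + 1 = 22.

22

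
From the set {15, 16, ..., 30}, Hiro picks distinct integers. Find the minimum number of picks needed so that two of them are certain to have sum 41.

A set avoiding the sum 41 can contain at most one of each pair {x, 41−x}, plus the 4 elements whose complement lies outside the range.
The integers 21, …, 30 (10 of them) are such a set: any two sum to at least 21+22 = 43 > 41.
By the pigeonhole principle, any 11th integer completes one of the 6 pairs, so 11 choices force a sum of 41.

11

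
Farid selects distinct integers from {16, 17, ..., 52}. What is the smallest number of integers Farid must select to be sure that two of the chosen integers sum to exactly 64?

Two chosen integers sum to 64 exactly when both halves of some pair {x, 64−x} with 16 ≤ x ≤ 64−x ≤ 48 are chosen — 16 such pairs.
The remaining 5 elements (those with no distinct partner in range) can never complete a 64-sum, so the worst case takes all of them and one from each pair: 5 + 16 = 21.
By pigeonhole, the 22nd integer has to be the second member of some pair, so 21 + 1 = 22.

22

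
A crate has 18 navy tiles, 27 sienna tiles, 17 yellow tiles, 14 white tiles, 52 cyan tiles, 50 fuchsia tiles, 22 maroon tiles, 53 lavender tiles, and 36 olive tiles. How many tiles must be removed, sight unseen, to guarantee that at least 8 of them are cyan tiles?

In the worst case for collecting cyan tiles, every non-cyan tile comes out first.
There are 18 + 27 + 17 + 14 + 50 + 22 + 53 + 36 = 237 non-cyan tiles altogether.
After those, each further tile must be cyan, so 237 + 8 = 245 draws guarantee 8 cyan tiles.

245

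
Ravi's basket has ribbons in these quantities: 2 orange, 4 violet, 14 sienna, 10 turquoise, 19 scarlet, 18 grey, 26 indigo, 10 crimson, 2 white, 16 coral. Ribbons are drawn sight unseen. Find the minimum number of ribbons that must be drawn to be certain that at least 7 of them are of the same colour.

By pigeonhole, the 10 colours are the holes; the ribbons drawn are the pigeons.
To avoid 7 of any one colour, the worst case takes at most 6 of each colour, or every ribbon of a colour that has fewer than 6.
That gives 2 + 4 + 6 + 6 + 6 + 6 + 6 + 6 + 2 + 6 = 50 ribbons with no colour reaching 7.
The next ribbon forces some colour to 7, so 50 + 1 = 51.

51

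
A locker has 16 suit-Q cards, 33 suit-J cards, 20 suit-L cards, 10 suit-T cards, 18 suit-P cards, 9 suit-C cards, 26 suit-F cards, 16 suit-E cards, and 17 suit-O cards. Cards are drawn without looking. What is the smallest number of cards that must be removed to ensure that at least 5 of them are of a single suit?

The 9 suits are the holes; the cards drawn are the pigeons.
To avoid 5 of any one suit, the worst case takes at most 4 of each suit.
That gives 4 + 4 + 4 + 4 + 4 + 4 + 4 + 4 + 4 = 36 cards with no suit reaching 5.
The next card forces some suit to 5, so 36 + 1 = 37.

37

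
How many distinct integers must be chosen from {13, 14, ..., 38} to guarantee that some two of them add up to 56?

A set avoiding the sum 56 can contain at most one of each pair {x, 56−x}, plus the 6 elements whose complement lies outside the range or equal to its own complement.
The integers 13, …, 28 (16 of them) are such a set: any two sum to at least 13+14 = 27 and at most 27+28 = 55 < 56.
By the pigeonhole principle, any 17th integer completes one of the 10 pairs, so 17 choices force a sum of 56.

17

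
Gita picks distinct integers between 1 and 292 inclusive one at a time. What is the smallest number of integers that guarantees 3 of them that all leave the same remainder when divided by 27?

55

The 27 residue classes mod 27 are the pigeonholes.
With 54 integers one could put 2 in each residue class and have no class reach 3.
The 55th integer pushes some class to 3, so 27·2 + 1 = 55.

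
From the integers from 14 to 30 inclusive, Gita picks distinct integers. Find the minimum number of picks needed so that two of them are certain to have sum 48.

12

Two chosen integers sum to 48 exactly when both halves of some pair {x, 48−x} with 18 ≤ x ≤ 48−x ≤ 30 are chosen — 6 such pairs.
The remaining 5 elements (those with no distinct partner in range) can never complete a 48-sum, so the worst case takes all of them and one from each pair: 5 + 6 = 11.
The 12th integer has to be the second member of some pair, so 11 + 1 = 12.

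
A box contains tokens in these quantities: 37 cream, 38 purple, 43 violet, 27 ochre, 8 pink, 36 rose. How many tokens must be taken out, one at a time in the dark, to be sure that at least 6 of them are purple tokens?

In the worst case for collecting purple tokens, every non-purple token comes out first.
There are 37 + 43 + 27 + 8 + 36 = 151 non-purple tokens altogether.
After those, each further token must be purple, so 151 + 6 = 157 draws guarantee 6 purple tokens.

157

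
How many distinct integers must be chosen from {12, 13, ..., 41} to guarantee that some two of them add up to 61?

A set avoiding the sum 61 can contain at most one of each pair {x, 61−x}, plus the 8 elements whose complement lies outside the range.
The integers 12, …, 30 (19 of them) are such a set: any two sum to at least 12+13 = 25 and at most 29+30 = 59 < 61.
Any 20th integer completes one of the 11 pairs, so 20 choices force a sum of 61.

20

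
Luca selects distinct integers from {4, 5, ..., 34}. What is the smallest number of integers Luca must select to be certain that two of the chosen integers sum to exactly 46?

21

A set avoiding the sum 46 can contain at most one of each pair {x, 46−x}, plus the 9 elements whose complement lies outside the range or equal to its own complement.
The integers 4, …, 23 (20 of them) are such a set: any two sum to at least 4+5 = 9 and at most 22+23 = 45 < 46.
Pigeonhole: any 21st integer completes one of the 11 pairs, so 21 choices force a sum of 46.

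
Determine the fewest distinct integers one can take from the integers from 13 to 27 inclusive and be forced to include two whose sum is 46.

12

Group the elements by complementary pair {x, 46−x}: {19,27}, {20,26}, {21,25}, …, giving 4 two-element pairs, the single value 23 (it cannot pair with itself since the integers are distinct), and 6 integers whose partner 46−x falls outside [13,27].
By the pigeonhole principle, treating each of those 11 groups as a pigeonhole, one can pick one integer per group — 11 integers — with no two summing to 46.
The 12th integer lands in an occupied pair, forcing a sum of 46.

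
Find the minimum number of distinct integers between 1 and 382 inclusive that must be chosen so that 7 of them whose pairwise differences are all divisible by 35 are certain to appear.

Integers whose pairwise differences are multiples of 35 are exactly those sharing a remainder mod 35. By the pigeonhole principle, the 35 residue classes mod 35 are the pigeonholes.
With 210 integers one could put 6 in each residue class and have no class reach 7.
The 211th integer pushes some class to 7, so 35·6 + 1 = 211.

211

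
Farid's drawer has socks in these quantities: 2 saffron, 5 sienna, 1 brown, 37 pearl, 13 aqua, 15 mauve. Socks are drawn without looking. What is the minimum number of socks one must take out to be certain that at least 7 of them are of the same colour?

An adversary could hand out at most 6 socks per colour (saffron, sienna, brown run out sooner): 2 + 5 + 1 + 6 + 6 + 6 = 26 socks and still no colour has 7.
One more sock lands in a colour already at 6, so 27 draws are enough and 26 are not.

27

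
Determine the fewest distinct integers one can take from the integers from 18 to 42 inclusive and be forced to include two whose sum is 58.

15

Two chosen integers sum to 58 exactly when both halves of some pair {x, 58−x} with 18 ≤ x ≤ 58−x ≤ 40 are chosen — 11 such pairs.
The remaining 3 elements (those with no distinct partner in range) can never complete a 58-sum, so the worst case takes all of them and one from each pair: 3 + 11 = 14.
The 15th integer has to be the second member of some pair, so 14 + 1 = 15.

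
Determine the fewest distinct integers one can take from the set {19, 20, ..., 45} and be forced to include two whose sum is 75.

20

Two chosen integers sum to 75 exactly when both halves of some pair {x, 75−x} with 30 ≤ x ≤ 75−x ≤ 45 are chosen — 8 such pairs.
The remaining 11 elements (those with no distinct partner in range) can never complete a 75-sum, so the worst case takes all of them and one from each pair: 11 + 8 = 19.
Pigeonhole: the 20th integer has to be the second member of some pair, so 19 + 1 = 20.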